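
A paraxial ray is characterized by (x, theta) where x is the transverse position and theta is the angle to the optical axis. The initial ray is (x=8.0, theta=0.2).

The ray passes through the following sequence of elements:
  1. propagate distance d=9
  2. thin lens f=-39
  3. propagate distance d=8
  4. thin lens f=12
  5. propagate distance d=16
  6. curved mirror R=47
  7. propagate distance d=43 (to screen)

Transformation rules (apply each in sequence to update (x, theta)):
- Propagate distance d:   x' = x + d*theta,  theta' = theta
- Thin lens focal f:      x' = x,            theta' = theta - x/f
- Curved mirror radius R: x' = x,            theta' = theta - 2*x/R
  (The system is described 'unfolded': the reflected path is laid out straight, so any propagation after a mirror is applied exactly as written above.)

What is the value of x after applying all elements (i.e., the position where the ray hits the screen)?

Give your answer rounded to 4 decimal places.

Initial: x=8.0000 theta=0.2000
After 1 (propagate distance d=9): x=9.8000 theta=0.2000
After 2 (thin lens f=-39): x=9.8000 theta=88/195 (≈0.4513)
After 3 (propagate distance d=8): x=523/39 (≈13.4103) theta=88/195 (≈0.4513)
After 4 (thin lens f=12): x=523/39 (≈13.4103) theta=-1559/2340 (≈-0.6662)
After 5 (propagate distance d=16): x=1609/585 (≈2.7504) theta=-1559/2340 (≈-0.6662)
After 6 (curved mirror R=47): x=1609/585 (≈2.7504) theta=-5743/7332 (≈-0.7833)
After 7 (propagate distance d=43 (to screen)): x=-3401743/109980 (≈-30.9306) theta=-5743/7332 (≈-0.7833)
Rounded to 4 decimal places: x = -30.9306

Answer: -30.9306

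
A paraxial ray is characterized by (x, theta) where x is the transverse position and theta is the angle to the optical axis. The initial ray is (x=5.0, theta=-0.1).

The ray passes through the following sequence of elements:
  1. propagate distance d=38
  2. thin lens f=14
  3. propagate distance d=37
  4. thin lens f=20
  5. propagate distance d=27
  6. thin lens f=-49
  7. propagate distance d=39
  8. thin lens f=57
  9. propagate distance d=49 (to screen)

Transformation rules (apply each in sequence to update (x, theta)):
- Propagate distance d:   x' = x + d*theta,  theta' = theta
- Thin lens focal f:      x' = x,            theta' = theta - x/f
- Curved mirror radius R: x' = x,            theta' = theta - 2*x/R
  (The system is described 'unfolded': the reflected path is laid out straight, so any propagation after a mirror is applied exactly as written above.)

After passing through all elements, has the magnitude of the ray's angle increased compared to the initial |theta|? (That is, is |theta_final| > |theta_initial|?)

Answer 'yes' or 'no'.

Answer: no

Derivation:
Initial: x=5.0000 theta=-0.1000
After 1 (propagate distance d=38): x=1.2000 theta=-0.1000
After 2 (thin lens f=14): x=1.2000 theta=-13/70 (≈-0.1857)
After 3 (propagate distance d=37): x=-397/70 (≈-5.6714) theta=-13/70 (≈-0.1857)
After 4 (thin lens f=20): x=-397/70 (≈-5.6714) theta=137/1400 (≈0.0979)
After 5 (propagate distance d=27): x=-4241/1400 (≈-3.0293) theta=137/1400 (≈0.0979)
After 6 (thin lens f=-49): x=-4241/1400 (≈-3.0293) theta=309/8575 (≈0.0360)
After 7 (propagate distance d=39): x=-111401/68600 (≈-1.6239) theta=309/8575 (≈0.0360)
After 8 (thin lens f=57): x=-111401/68600 (≈-1.6239) theta=50461/782040 (≈0.0645)
After 9 (propagate distance d=49 (to screen)): x=751636/488775 (≈1.5378) theta=50461/782040 (≈0.0645)
|theta_initial|=0.1000 |theta_final|=50461/782040 (≈0.0645) -> not increased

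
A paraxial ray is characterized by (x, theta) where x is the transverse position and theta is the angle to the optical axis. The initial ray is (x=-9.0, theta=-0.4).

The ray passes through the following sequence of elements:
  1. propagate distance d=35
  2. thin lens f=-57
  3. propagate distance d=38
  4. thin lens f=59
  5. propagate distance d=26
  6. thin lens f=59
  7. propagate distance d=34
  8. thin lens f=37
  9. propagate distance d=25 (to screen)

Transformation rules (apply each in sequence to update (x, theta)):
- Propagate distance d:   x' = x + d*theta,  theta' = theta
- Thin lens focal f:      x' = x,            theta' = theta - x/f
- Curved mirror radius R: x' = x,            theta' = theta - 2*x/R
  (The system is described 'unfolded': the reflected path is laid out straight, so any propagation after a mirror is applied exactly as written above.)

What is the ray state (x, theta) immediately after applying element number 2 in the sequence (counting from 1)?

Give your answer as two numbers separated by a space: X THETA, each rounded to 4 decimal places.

Answer: -23.0000 -0.8035

Derivation:
Initial: x=-9.0000 theta=-0.4000
After 1 (propagate distance d=35): x=-23.0000 theta=-0.4000
After 2 (thin lens f=-57): x=-23.0000 theta=-229/285 (≈-0.8035)
Rounded to 4 decimal places: x = -23.0000, theta = -0.8035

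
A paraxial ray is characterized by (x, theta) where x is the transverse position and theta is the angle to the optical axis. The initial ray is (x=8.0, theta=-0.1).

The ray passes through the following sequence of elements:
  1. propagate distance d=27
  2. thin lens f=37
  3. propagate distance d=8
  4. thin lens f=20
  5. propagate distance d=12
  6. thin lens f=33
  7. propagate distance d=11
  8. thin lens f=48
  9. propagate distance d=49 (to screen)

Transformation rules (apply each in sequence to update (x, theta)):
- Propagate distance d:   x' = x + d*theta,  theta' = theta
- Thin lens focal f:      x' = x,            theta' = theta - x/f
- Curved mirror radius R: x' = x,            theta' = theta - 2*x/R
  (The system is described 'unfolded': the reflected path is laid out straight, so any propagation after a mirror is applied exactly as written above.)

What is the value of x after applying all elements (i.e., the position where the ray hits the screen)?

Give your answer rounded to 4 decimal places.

Initial: x=8.0000 theta=-0.1000
After 1 (propagate distance d=27): x=5.3000 theta=-0.1000
After 2 (thin lens f=37): x=5.3000 theta=-9/37 (≈-0.2432)
After 3 (propagate distance d=8): x=1241/370 (≈3.3541) theta=-9/37 (≈-0.2432)
After 4 (thin lens f=20): x=1241/370 (≈3.3541) theta=-3041/7400 (≈-0.4109)
After 5 (propagate distance d=12): x=-1459/925 (≈-1.5773) theta=-3041/7400 (≈-0.4109)
After 6 (thin lens f=33): x=-1459/925 (≈-1.5773) theta=-88681/244200 (≈-0.3631)
After 7 (propagate distance d=11): x=-123697/22200 (≈-5.5719) theta=-88681/244200 (≈-0.3631)
After 8 (thin lens f=48): x=-123697/22200 (≈-5.5719) theta=-2896021/11721600 (≈-0.2471)
After 9 (propagate distance d=49 (to screen)): x=-41443409/2344320 (≈-17.6782) theta=-2896021/11721600 (≈-0.2471)
Rounded to 4 decimal places: x = -17.6782

Answer: -17.6782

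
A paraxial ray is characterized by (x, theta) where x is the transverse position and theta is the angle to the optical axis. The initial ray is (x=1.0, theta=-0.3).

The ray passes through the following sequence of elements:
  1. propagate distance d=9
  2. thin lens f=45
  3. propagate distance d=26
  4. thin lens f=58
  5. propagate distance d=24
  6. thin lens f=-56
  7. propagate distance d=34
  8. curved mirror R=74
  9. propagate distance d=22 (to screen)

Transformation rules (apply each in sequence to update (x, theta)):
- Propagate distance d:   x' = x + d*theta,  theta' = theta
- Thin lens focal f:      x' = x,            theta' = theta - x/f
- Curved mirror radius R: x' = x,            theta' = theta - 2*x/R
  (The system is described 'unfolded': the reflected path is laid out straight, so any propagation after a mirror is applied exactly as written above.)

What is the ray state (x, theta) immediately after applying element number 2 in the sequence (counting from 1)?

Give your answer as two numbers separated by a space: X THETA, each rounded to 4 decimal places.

Initial: x=1.0000 theta=-0.3000
After 1 (propagate distance d=9): x=-1.7000 theta=-0.3000
After 2 (thin lens f=45): x=-1.7000 theta=-59/225 (≈-0.2622)
Rounded to 4 decimal places: x = -1.7000, theta = -0.2622

Answer: -1.7000 -0.2622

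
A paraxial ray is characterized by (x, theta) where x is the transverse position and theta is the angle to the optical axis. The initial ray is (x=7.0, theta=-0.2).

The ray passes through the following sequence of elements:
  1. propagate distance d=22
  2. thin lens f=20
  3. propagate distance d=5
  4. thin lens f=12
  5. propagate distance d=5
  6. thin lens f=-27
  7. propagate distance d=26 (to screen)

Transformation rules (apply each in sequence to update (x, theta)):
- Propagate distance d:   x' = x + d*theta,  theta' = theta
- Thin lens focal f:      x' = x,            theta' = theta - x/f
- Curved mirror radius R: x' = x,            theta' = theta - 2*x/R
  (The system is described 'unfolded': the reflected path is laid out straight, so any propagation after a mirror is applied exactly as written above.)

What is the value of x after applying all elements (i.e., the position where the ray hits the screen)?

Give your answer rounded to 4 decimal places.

Initial: x=7.0000 theta=-0.2000
After 1 (propagate distance d=22): x=2.6000 theta=-0.2000
After 2 (thin lens f=20): x=2.6000 theta=-0.3300
After 3 (propagate distance d=5): x=0.9500 theta=-0.3300
After 4 (thin lens f=12): x=0.9500 theta=-491/1200 (≈-0.4092)
After 5 (propagate distance d=5): x=-263/240 (≈-1.0958) theta=-491/1200 (≈-0.4092)
After 6 (thin lens f=-27): x=-263/240 (≈-1.0958) theta=-3643/8100 (≈-0.4498)
After 7 (propagate distance d=26 (to screen)): x=-414377/32400 (≈-12.7894) theta=-3643/8100 (≈-0.4498)
Rounded to 4 decimal places: x = -12.7894

Answer: -12.7894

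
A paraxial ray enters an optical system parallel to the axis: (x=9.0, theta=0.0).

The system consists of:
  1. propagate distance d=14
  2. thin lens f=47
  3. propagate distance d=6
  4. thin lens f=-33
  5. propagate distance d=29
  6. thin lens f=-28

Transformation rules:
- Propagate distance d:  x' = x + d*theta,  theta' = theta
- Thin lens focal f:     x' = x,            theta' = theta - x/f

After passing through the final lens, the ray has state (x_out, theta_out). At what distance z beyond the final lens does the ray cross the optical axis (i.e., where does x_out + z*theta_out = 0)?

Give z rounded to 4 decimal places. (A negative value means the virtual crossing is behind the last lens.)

Answer: -24.5329

Derivation:
Initial: x=9.0000 theta=0.0000
After 1 (propagate distance d=14): x=9.0000 theta=0.0000
After 2 (thin lens f=47): x=9.0000 theta=-9/47 (≈-0.1915)
After 3 (propagate distance d=6): x=369/47 (≈7.8511) theta=-9/47 (≈-0.1915)
After 4 (thin lens f=-33): x=369/47 (≈7.8511) theta=24/517 (≈0.0464)
After 5 (propagate distance d=29): x=4755/517 (≈9.1973) theta=24/517 (≈0.0464)
After 6 (thin lens f=-28): x=4755/517 (≈9.1973) theta=5427/14476 (≈0.3749)
z_focus = -x_out/theta_out = -(4755/517)/(5427/14476) = -44380/1809 ≈ -24.5329
Rounded to 4 decimal places: z = -24.5329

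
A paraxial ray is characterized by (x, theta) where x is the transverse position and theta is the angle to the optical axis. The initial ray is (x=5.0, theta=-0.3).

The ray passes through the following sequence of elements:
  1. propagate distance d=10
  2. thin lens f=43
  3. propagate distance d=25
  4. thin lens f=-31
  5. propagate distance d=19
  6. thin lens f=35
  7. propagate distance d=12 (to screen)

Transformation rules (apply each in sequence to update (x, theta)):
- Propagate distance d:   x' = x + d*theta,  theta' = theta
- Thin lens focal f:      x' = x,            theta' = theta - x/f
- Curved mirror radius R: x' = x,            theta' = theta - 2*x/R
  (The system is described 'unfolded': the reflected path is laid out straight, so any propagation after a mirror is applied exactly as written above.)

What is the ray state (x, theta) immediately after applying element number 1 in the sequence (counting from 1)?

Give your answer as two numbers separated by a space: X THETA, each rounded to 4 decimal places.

Answer: 2.0000 -0.3000

Derivation:
Initial: x=5.0000 theta=-0.3000
After 1 (propagate distance d=10): x=2.0000 theta=-0.3000
Rounded to 4 decimal places: x = 2.0000, theta = -0.3000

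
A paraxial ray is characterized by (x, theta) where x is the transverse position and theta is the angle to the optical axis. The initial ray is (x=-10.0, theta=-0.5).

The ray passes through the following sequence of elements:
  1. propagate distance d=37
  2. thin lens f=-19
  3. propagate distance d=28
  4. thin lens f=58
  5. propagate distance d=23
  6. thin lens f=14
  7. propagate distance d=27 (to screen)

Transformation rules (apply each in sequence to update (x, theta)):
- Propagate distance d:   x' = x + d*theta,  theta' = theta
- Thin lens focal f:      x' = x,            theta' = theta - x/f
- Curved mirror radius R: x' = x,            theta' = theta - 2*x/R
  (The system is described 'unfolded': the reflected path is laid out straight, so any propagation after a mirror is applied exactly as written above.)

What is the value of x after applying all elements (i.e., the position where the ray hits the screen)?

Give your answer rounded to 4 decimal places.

Initial: x=-10.0000 theta=-0.5000
After 1 (propagate distance d=37): x=-28.5000 theta=-0.5000
After 2 (thin lens f=-19): x=-28.5000 theta=-2.0000
After 3 (propagate distance d=28): x=-84.5000 theta=-2.0000
After 4 (thin lens f=58): x=-84.5000 theta=-63/116 (≈-0.5431)
After 5 (propagate distance d=23): x=-11251/116 (≈-96.9914) theta=-63/116 (≈-0.5431)
After 6 (thin lens f=14): x=-11251/116 (≈-96.9914) theta=10369/1624 (≈6.3849)
After 7 (propagate distance d=27 (to screen)): x=122449/1624 (≈75.3996) theta=10369/1624 (≈6.3849)
Rounded to 4 decimal places: x = 75.3996

Answer: 75.3996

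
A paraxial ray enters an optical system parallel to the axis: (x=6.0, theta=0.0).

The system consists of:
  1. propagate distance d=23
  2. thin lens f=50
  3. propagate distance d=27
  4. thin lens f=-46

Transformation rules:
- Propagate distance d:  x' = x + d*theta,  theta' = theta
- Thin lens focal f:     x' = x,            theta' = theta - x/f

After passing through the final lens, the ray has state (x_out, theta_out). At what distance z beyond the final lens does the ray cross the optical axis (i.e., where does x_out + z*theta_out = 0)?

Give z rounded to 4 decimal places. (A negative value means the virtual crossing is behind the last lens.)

Answer: 46.0000

Derivation:
Initial: x=6.0000 theta=0.0000
After 1 (propagate distance d=23): x=6.0000 theta=0.0000
After 2 (thin lens f=50): x=6.0000 theta=-0.1200
After 3 (propagate distance d=27): x=2.7600 theta=-0.1200
After 4 (thin lens f=-46): x=2.7600 theta=-0.0600
z_focus = -x_out/theta_out = -(2.7600)/(-0.0600) = 46.0000
Rounded to 4 decimal places: z = 46.0000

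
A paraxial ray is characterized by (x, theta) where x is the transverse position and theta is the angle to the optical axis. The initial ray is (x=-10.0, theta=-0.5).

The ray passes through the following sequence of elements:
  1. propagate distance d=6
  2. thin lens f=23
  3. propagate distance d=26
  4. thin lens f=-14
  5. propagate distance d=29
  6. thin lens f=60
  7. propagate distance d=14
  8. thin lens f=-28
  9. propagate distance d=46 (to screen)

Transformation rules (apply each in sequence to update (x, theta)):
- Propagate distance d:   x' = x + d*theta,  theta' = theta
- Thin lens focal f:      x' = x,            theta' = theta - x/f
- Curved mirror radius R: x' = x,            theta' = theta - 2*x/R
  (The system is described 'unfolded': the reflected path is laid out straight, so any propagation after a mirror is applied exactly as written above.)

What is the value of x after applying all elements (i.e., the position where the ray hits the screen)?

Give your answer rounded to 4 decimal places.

Answer: -102.9547

Derivation:
Initial: x=-10.0000 theta=-0.5000
After 1 (propagate distance d=6): x=-13.0000 theta=-0.5000
After 2 (thin lens f=23): x=-13.0000 theta=3/46 (≈0.0652)
After 3 (propagate distance d=26): x=-260/23 (≈-11.3043) theta=3/46 (≈0.0652)
After 4 (thin lens f=-14): x=-260/23 (≈-11.3043) theta=-239/322 (≈-0.7422)
After 5 (propagate distance d=29): x=-10571/322 (≈-32.8292) theta=-239/322 (≈-0.7422)
After 6 (thin lens f=60): x=-10571/322 (≈-32.8292) theta=-3769/19320 (≈-0.1951)
After 7 (propagate distance d=14): x=-343513/9660 (≈-35.5604) theta=-3769/19320 (≈-0.1951)
After 8 (thin lens f=-28): x=-343513/9660 (≈-35.5604) theta=-132093/90160 (≈-1.4651)
After 9 (propagate distance d=46 (to screen)): x=-13923599/135240 (≈-102.9547) theta=-132093/90160 (≈-1.4651)
Rounded to 4 decimal places: x = -102.9547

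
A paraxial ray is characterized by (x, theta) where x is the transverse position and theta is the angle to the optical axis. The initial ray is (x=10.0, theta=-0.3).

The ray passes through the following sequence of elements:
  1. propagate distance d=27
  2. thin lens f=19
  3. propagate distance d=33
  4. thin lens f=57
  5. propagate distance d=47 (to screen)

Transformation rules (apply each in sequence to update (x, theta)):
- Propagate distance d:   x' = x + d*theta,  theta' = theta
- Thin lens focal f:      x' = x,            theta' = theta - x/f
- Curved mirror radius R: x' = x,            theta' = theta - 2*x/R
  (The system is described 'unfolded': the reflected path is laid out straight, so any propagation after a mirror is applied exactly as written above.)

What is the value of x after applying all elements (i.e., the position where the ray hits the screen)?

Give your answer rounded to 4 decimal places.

Answer: -20.7825

Derivation:
Initial: x=10.0000 theta=-0.3000
After 1 (propagate distance d=27): x=1.9000 theta=-0.3000
After 2 (thin lens f=19): x=1.9000 theta=-0.4000
After 3 (propagate distance d=33): x=-11.3000 theta=-0.4000
After 4 (thin lens f=57): x=-11.3000 theta=-23/114 (≈-0.2018)
After 5 (propagate distance d=47 (to screen)): x=-5923/285 (≈-20.7825) theta=-23/114 (≈-0.2018)
Rounded to 4 decimal places: x = -20.7825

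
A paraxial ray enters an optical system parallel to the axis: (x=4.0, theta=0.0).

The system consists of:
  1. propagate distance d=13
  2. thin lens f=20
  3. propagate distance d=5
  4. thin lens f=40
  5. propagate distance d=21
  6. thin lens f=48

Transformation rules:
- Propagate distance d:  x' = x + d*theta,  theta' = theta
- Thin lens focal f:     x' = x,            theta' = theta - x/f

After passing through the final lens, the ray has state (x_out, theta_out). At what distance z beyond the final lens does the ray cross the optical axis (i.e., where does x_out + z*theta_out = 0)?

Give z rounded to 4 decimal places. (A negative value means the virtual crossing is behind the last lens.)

Initial: x=4.0000 theta=0.0000
After 1 (propagate distance d=13): x=4.0000 theta=0.0000
After 2 (thin lens f=20): x=4.0000 theta=-0.2000
After 3 (propagate distance d=5): x=3.0000 theta=-0.2000
After 4 (thin lens f=40): x=3.0000 theta=-0.2750
After 5 (propagate distance d=21): x=-2.7750 theta=-0.2750
After 6 (thin lens f=48): x=-2.7750 theta=-139/640 (≈-0.2172)
z_focus = -x_out/theta_out = -(-2.7750)/(-139/640) = -1776/139 ≈ -12.7770
Rounded to 4 decimal places: z = -12.7770

Answer: -12.7770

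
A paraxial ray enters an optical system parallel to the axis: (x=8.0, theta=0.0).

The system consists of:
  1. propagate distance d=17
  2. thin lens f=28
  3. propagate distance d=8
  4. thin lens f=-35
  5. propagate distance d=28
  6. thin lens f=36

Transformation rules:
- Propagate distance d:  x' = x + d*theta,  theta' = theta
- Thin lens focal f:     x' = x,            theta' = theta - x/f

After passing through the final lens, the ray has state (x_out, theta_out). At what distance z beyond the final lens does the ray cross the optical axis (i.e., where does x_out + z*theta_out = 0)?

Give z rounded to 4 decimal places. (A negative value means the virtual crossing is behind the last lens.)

Initial: x=8.0000 theta=0.0000
After 1 (propagate distance d=17): x=8.0000 theta=0.0000
After 2 (thin lens f=28): x=8.0000 theta=-2/7 (≈-0.2857)
After 3 (propagate distance d=8): x=40/7 (≈5.7143) theta=-2/7 (≈-0.2857)
After 4 (thin lens f=-35): x=40/7 (≈5.7143) theta=-6/49 (≈-0.1224)
After 5 (propagate distance d=28): x=16/7 (≈2.2857) theta=-6/49 (≈-0.1224)
After 6 (thin lens f=36): x=16/7 (≈2.2857) theta=-82/441 (≈-0.1859)
z_focus = -x_out/theta_out = -(16/7)/(-82/441) = 504/41 ≈ 12.2927
Rounded to 4 decimal places: z = 12.2927

Answer: 12.2927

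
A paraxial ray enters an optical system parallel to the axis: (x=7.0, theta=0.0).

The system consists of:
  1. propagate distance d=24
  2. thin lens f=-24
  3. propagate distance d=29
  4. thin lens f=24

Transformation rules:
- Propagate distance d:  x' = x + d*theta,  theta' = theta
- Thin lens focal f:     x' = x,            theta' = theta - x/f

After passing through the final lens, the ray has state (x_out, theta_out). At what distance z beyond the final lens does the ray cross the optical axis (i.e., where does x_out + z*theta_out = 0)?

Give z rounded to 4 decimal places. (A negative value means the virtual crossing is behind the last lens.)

Initial: x=7.0000 theta=0.0000
After 1 (propagate distance d=24): x=7.0000 theta=0.0000
After 2 (thin lens f=-24): x=7.0000 theta=7/24 (≈0.2917)
After 3 (propagate distance d=29): x=371/24 (≈15.4583) theta=7/24 (≈0.2917)
After 4 (thin lens f=24): x=371/24 (≈15.4583) theta=-203/576 (≈-0.3524)
z_focus = -x_out/theta_out = -(371/24)/(-203/576) = 1272/29 ≈ 43.8621
Rounded to 4 decimal places: z = 43.8621

Answer: 43.8621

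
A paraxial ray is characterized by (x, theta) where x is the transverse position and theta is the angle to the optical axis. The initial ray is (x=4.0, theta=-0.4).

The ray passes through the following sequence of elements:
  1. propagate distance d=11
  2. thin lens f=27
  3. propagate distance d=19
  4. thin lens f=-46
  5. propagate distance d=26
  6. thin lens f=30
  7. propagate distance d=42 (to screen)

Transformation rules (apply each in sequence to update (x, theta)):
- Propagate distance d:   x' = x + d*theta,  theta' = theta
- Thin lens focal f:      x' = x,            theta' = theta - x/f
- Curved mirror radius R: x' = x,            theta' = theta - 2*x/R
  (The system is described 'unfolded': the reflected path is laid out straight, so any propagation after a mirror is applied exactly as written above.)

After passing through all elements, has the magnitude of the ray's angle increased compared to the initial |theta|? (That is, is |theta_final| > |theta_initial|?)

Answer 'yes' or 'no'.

Answer: no

Derivation:
Initial: x=4.0000 theta=-0.4000
After 1 (propagate distance d=11): x=-0.4000 theta=-0.4000
After 2 (thin lens f=27): x=-0.4000 theta=-52/135 (≈-0.3852)
After 3 (propagate distance d=19): x=-1042/135 (≈-7.7185) theta=-52/135 (≈-0.3852)
After 4 (thin lens f=-46): x=-1042/135 (≈-7.7185) theta=-1717/3105 (≈-0.5530)
After 5 (propagate distance d=26): x=-68608/3105 (≈-22.0960) theta=-1717/3105 (≈-0.5530)
After 6 (thin lens f=30): x=-68608/3105 (≈-22.0960) theta=8549/46575 (≈0.1836)
After 7 (propagate distance d=42 (to screen)): x=-223354/15525 (≈-14.3867) theta=8549/46575 (≈0.1836)
|theta_initial|=0.4000 |theta_final|=8549/46575 (≈0.1836) -> not increased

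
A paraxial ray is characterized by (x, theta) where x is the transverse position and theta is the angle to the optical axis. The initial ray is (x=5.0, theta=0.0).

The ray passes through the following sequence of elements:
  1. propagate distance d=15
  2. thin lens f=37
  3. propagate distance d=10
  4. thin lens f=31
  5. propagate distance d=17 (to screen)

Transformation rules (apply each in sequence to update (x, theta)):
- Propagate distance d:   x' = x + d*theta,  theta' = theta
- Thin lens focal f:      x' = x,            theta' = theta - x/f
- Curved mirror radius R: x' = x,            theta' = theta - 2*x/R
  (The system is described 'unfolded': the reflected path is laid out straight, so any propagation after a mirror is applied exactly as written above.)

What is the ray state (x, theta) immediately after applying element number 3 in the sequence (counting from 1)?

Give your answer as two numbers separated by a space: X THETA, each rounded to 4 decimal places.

Initial: x=5.0000 theta=0.0000
After 1 (propagate distance d=15): x=5.0000 theta=0.0000
After 2 (thin lens f=37): x=5.0000 theta=-5/37 (≈-0.1351)
After 3 (propagate distance d=10): x=135/37 (≈3.6486) theta=-5/37 (≈-0.1351)
Rounded to 4 decimal places: x = 3.6486, theta = -0.1351

Answer: 3.6486 -0.1351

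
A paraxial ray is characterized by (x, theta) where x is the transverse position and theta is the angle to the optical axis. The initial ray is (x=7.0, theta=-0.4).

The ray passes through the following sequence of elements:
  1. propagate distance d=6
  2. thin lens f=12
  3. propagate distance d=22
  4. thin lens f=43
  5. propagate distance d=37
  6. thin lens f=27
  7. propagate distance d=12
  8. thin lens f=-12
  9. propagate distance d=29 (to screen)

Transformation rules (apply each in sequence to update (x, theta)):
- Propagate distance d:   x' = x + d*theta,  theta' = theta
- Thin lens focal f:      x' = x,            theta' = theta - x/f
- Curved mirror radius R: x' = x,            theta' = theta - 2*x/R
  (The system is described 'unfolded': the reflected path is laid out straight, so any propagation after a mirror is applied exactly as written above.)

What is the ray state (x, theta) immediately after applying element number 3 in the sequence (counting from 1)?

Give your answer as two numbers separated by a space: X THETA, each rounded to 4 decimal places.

Initial: x=7.0000 theta=-0.4000
After 1 (propagate distance d=6): x=4.6000 theta=-0.4000
After 2 (thin lens f=12): x=4.6000 theta=-47/60 (≈-0.7833)
After 3 (propagate distance d=22): x=-379/30 (≈-12.6333) theta=-47/60 (≈-0.7833)
Rounded to 4 decimal places: x = -12.6333, theta = -0.7833

Answer: -12.6333 -0.7833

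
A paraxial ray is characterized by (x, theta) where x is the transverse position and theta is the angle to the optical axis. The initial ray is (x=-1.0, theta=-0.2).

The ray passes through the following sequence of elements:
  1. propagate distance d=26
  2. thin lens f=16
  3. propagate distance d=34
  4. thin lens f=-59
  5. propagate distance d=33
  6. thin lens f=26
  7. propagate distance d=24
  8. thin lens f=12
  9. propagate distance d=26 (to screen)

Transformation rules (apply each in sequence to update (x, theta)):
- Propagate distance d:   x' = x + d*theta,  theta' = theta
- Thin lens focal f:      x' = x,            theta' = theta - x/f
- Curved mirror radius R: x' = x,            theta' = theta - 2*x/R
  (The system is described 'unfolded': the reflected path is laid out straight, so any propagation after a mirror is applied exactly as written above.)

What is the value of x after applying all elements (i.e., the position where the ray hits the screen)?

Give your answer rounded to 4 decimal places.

Answer: -7.4211

Derivation:
Initial: x=-1.0000 theta=-0.2000
After 1 (propagate distance d=26): x=-6.2000 theta=-0.2000
After 2 (thin lens f=16): x=-6.2000 theta=0.1875
After 3 (propagate distance d=34): x=0.1750 theta=0.1875
After 4 (thin lens f=-59): x=0.1750 theta=899/4720 (≈0.1905)
After 5 (propagate distance d=33): x=30493/4720 (≈6.4604) theta=899/4720 (≈0.1905)
After 6 (thin lens f=26): x=30493/4720 (≈6.4604) theta=-7119/122720 (≈-0.0580)
After 7 (propagate distance d=24): x=310981/61360 (≈5.0681) theta=-7119/122720 (≈-0.0580)
After 8 (thin lens f=12): x=310981/61360 (≈5.0681) theta=-70739/147264 (≈-0.4804)
After 9 (propagate distance d=26 (to screen)): x=-2732149/368160 (≈-7.4211) theta=-70739/147264 (≈-0.4804)
Rounded to 4 decimal places: x = -7.4211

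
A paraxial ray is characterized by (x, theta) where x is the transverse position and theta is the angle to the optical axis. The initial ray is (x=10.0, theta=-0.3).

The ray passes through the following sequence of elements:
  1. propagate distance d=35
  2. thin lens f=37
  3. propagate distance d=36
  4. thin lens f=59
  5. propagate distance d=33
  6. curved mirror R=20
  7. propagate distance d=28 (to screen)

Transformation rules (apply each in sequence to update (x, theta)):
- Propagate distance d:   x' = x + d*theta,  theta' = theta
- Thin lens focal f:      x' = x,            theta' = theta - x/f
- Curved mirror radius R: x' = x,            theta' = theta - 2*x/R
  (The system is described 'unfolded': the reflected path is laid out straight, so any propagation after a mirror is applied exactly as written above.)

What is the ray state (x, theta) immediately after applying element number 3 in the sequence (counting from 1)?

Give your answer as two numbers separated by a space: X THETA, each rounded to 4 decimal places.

Initial: x=10.0000 theta=-0.3000
After 1 (propagate distance d=35): x=-0.5000 theta=-0.3000
After 2 (thin lens f=37): x=-0.5000 theta=-53/185 (≈-0.2865)
After 3 (propagate distance d=36): x=-4001/370 (≈-10.8135) theta=-53/185 (≈-0.2865)
Rounded to 4 decimal places: x = -10.8135, theta = -0.2865

Answer: -10.8135 -0.2865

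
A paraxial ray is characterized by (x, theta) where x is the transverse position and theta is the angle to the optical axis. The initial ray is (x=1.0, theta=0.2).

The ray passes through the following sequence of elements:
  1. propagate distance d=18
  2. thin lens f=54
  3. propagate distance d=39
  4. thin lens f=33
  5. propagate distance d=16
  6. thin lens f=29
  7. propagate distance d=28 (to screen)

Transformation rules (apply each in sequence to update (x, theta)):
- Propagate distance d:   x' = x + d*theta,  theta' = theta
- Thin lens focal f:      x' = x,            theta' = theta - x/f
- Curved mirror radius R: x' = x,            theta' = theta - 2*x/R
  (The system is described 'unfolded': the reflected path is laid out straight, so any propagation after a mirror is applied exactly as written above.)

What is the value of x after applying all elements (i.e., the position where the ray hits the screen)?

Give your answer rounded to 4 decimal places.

Initial: x=1.0000 theta=0.2000
After 1 (propagate distance d=18): x=4.6000 theta=0.2000
After 2 (thin lens f=54): x=4.6000 theta=31/270 (≈0.1148)
After 3 (propagate distance d=39): x=817/90 (≈9.0778) theta=31/270 (≈0.1148)
After 4 (thin lens f=33): x=817/90 (≈9.0778) theta=-238/1485 (≈-0.1603)
After 5 (propagate distance d=16): x=3869/594 (≈6.5135) theta=-238/1485 (≈-0.1603)
After 6 (thin lens f=29): x=3869/594 (≈6.5135) theta=-33149/86130 (≈-0.3849)
After 7 (propagate distance d=28 (to screen)): x=-122389/28710 (≈-4.2629) theta=-33149/86130 (≈-0.3849)
Rounded to 4 decimal places: x = -4.2629

Answer: -4.2629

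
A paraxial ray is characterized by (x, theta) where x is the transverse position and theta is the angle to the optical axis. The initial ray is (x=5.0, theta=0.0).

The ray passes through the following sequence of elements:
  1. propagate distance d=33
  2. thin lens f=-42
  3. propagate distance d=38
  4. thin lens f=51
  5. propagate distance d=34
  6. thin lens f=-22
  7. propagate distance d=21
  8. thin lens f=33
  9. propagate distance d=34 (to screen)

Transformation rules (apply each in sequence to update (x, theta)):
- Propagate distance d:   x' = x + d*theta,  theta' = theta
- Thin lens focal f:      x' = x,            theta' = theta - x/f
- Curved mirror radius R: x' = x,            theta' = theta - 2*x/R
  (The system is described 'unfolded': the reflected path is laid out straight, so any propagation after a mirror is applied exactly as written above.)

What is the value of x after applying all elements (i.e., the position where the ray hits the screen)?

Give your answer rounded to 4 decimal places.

Answer: 8.4753

Derivation:
Initial: x=5.0000 theta=0.0000
After 1 (propagate distance d=33): x=5.0000 theta=0.0000
After 2 (thin lens f=-42): x=5.0000 theta=5/42 (≈0.1190)
After 3 (propagate distance d=38): x=200/21 (≈9.5238) theta=5/42 (≈0.1190)
After 4 (thin lens f=51): x=200/21 (≈9.5238) theta=-145/2142 (≈-0.0677)
After 5 (propagate distance d=34): x=65/9 (≈7.2222) theta=-145/2142 (≈-0.0677)
After 6 (thin lens f=-22): x=65/9 (≈7.2222) theta=3070/11781 (≈0.2606)
After 7 (propagate distance d=21): x=21365/1683 (≈12.6946) theta=3070/11781 (≈0.2606)
After 8 (thin lens f=33): x=21365/1683 (≈12.6946) theta=-48245/388773 (≈-0.1241)
After 9 (propagate distance d=34 (to screen)): x=3294985/388773 (≈8.4753) theta=-48245/388773 (≈-0.1241)
Rounded to 4 decimal places: x = 8.4753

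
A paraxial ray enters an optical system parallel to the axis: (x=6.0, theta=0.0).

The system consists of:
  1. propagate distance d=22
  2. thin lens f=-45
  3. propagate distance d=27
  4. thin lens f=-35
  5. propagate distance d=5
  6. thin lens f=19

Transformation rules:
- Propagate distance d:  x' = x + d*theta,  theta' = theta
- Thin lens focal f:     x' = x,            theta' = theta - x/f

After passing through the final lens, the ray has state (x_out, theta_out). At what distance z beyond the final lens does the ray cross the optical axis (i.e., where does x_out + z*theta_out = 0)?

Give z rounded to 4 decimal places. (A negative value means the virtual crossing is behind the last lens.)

Answer: 56.7955

Derivation:
Initial: x=6.0000 theta=0.0000
After 1 (propagate distance d=22): x=6.0000 theta=0.0000
After 2 (thin lens f=-45): x=6.0000 theta=2/15 (≈0.1333)
After 3 (propagate distance d=27): x=9.6000 theta=2/15 (≈0.1333)
After 4 (thin lens f=-35): x=9.6000 theta=214/525 (≈0.4076)
After 5 (propagate distance d=5): x=1222/105 (≈11.6381) theta=214/525 (≈0.4076)
After 6 (thin lens f=19): x=1222/105 (≈11.6381) theta=-292/1425 (≈-0.2049)
z_focus = -x_out/theta_out = -(1222/105)/(-292/1425) = 58045/1022 ≈ 56.7955
Rounded to 4 decimal places: z = 56.7955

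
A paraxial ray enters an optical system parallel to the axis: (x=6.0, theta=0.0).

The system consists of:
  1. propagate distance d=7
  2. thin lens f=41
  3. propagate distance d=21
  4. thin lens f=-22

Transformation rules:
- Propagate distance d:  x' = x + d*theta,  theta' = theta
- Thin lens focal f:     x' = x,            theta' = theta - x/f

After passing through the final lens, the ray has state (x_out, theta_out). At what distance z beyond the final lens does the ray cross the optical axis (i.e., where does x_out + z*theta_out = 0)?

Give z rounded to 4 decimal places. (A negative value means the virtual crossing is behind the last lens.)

Answer: 220.0000

Derivation:
Initial: x=6.0000 theta=0.0000
After 1 (propagate distance d=7): x=6.0000 theta=0.0000
After 2 (thin lens f=41): x=6.0000 theta=-6/41 (≈-0.1463)
After 3 (propagate distance d=21): x=120/41 (≈2.9268) theta=-6/41 (≈-0.1463)
After 4 (thin lens f=-22): x=120/41 (≈2.9268) theta=-6/451 (≈-0.0133)
z_focus = -x_out/theta_out = -(120/41)/(-6/451) = 220.0000
Rounded to 4 decimal places: z = 220.0000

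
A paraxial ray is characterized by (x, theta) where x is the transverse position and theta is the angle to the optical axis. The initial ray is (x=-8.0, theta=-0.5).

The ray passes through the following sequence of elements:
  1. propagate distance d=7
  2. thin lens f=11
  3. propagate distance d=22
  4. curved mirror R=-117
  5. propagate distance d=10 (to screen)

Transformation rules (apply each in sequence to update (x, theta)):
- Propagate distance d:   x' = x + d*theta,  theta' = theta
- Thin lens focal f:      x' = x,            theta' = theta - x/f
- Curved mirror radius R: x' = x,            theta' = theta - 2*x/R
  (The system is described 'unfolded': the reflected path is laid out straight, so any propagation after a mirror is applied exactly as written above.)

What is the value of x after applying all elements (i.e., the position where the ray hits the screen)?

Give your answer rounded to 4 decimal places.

Initial: x=-8.0000 theta=-0.5000
After 1 (propagate distance d=7): x=-11.5000 theta=-0.5000
After 2 (thin lens f=11): x=-11.5000 theta=6/11 (≈0.5455)
After 3 (propagate distance d=22): x=0.5000 theta=6/11 (≈0.5455)
After 4 (curved mirror R=-117): x=0.5000 theta=713/1287 (≈0.5540)
After 5 (propagate distance d=10 (to screen)): x=15547/2574 (≈6.0400) theta=713/1287 (≈0.5540)
Rounded to 4 decimal places: x = 6.0400

Answer: 6.0400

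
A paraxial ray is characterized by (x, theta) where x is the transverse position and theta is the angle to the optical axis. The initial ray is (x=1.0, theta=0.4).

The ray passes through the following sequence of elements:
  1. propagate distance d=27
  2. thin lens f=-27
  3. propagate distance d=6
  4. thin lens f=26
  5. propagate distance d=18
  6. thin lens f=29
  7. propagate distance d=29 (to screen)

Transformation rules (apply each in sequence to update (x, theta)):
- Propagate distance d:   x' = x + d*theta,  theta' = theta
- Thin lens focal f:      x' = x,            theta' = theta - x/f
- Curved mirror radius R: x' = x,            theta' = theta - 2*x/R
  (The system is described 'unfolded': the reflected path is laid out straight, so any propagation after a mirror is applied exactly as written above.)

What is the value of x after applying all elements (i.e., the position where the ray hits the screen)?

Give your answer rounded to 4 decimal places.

Answer: 5.5108

Derivation:
Initial: x=1.0000 theta=0.4000
After 1 (propagate distance d=27): x=11.8000 theta=0.4000
After 2 (thin lens f=-27): x=11.8000 theta=113/135 (≈0.8370)
After 3 (propagate distance d=6): x=757/45 (≈16.8222) theta=113/135 (≈0.8370)
After 4 (thin lens f=26): x=757/45 (≈16.8222) theta=667/3510 (≈0.1900)
After 5 (propagate distance d=18): x=11842/585 (≈20.2427) theta=667/3510 (≈0.1900)
After 6 (thin lens f=29): x=11842/585 (≈20.2427) theta=-51709/101790 (≈-0.5080)
After 7 (propagate distance d=29 (to screen)): x=19343/3510 (≈5.5108) theta=-51709/101790 (≈-0.5080)
Rounded to 4 decimal places: x = 5.5108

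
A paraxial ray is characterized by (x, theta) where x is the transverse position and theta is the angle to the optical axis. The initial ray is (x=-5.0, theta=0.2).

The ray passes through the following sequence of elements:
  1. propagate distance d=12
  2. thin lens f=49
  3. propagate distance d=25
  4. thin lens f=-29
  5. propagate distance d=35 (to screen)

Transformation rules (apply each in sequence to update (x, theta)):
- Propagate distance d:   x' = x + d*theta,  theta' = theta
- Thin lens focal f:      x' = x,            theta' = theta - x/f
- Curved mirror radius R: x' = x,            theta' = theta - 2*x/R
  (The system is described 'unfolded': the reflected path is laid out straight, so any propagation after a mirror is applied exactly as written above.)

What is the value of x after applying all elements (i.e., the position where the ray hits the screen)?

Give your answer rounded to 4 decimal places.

Initial: x=-5.0000 theta=0.2000
After 1 (propagate distance d=12): x=-2.6000 theta=0.2000
After 2 (thin lens f=49): x=-2.6000 theta=62/245 (≈0.2531)
After 3 (propagate distance d=25): x=913/245 (≈3.7265) theta=62/245 (≈0.2531)
After 4 (thin lens f=-29): x=913/245 (≈3.7265) theta=2711/7105 (≈0.3816)
After 5 (propagate distance d=35 (to screen)): x=121362/7105 (≈17.0812) theta=2711/7105 (≈0.3816)
Rounded to 4 decimal places: x = 17.0812

Answer: 17.0812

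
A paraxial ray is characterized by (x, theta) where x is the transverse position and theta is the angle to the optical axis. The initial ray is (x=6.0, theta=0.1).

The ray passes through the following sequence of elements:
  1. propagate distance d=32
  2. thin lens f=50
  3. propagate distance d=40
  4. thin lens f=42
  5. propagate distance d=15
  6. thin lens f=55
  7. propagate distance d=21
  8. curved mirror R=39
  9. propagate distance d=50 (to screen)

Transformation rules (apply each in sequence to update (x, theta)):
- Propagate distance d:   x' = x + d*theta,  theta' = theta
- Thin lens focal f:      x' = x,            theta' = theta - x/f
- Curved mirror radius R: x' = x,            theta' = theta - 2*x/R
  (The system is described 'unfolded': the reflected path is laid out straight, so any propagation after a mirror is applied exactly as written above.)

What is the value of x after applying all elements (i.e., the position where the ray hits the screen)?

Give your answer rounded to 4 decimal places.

Initial: x=6.0000 theta=0.1000
After 1 (propagate distance d=32): x=9.2000 theta=0.1000
After 2 (thin lens f=50): x=9.2000 theta=-0.0840
After 3 (propagate distance d=40): x=5.8400 theta=-0.0840
After 4 (thin lens f=42): x=5.8400 theta=-1171/5250 (≈-0.2230)
After 5 (propagate distance d=15): x=873/350 (≈2.4943) theta=-1171/5250 (≈-0.2230)
After 6 (thin lens f=55): x=873/350 (≈2.4943) theta=-62/231 (≈-0.2684)
After 7 (propagate distance d=21): x=-12097/3850 (≈-3.1421) theta=-62/231 (≈-0.2684)
After 8 (curved mirror R=39): x=-12097/3850 (≈-3.1421) theta=-8053/75075 (≈-0.1073)
After 9 (propagate distance d=50 (to screen)): x=-1277083/150150 (≈-8.5054) theta=-8053/75075 (≈-0.1073)
Rounded to 4 decimal places: x = -8.5054

Answer: -8.5054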